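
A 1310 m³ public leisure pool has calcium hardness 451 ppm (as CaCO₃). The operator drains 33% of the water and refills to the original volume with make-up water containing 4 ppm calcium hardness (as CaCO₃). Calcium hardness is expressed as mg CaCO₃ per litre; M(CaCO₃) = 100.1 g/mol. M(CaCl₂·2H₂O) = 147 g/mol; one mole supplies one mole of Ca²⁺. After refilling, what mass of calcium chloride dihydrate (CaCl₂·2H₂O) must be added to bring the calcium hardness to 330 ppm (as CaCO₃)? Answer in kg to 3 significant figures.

Volume: 1310 m³ = 1,310,000 L.
After draining 33% and refilling: 451 × 0.67 + 4 × 0.33 = 303.49 ppm.
Deficit to target: 330 − 303.49 = 26.51 mg/L.
As CaCO₃: 26.51 mg/L × 1,310,000 L = 34,730 g; ÷ 100.1 = 346.9 mol Ca²⁺.
Mass: 346.9 × 147 = 51,000 g.

51.0 kg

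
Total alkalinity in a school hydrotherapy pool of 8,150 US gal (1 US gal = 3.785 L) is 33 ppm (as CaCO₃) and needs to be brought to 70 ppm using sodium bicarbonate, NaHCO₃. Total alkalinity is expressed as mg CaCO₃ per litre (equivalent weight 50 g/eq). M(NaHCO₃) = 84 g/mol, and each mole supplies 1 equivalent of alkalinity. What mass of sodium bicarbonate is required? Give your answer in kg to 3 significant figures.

Volume: 8,150 US gal × 3.785 L/gal = 30,848 L.
Alkalinity to add: (70 − 33) = 37 mg/L as CaCO₃ × 30,848 L = 1141 g as CaCO₃.
Equivalents: 1141 g ÷ 50 g/eq = 22.83 eq.
NaHCO₃ supplies 1 eq per mole → 22.83 mol.
Mass: 22.83 mol × 84 g/mol = 1917 g.

1.92 kg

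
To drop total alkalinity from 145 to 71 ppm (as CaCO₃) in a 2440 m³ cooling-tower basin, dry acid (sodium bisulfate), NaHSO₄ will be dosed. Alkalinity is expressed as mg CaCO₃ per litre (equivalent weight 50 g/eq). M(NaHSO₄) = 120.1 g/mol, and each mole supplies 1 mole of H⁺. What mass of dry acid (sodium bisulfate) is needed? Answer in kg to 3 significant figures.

434 kg

Volume: 2440 m³ = 2,440,000 L.
Alkalinity to neutralize: (145 − 71) = 74 mg/L as CaCO₃ × 2,440,000 L = 180,600 g as CaCO₃.
Equivalents of H⁺ required: 180,600 ÷ 50 g/eq = 3611 eq = 3611 mol NaHSO₄.
Mass of NaHSO₄: 3611 × 120.1 = 433,700 g.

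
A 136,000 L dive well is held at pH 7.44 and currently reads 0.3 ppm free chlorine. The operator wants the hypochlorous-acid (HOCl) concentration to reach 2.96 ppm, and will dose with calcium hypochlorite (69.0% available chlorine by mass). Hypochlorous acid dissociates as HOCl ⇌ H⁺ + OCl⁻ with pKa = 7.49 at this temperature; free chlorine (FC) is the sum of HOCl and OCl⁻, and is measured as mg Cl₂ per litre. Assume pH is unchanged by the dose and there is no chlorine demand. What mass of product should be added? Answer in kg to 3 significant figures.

[OCl⁻]/[HOCl] = 10^(pH − pKa) = 10^(7.44 − 7.49) = 0.8913; fraction as HOCl = 1/(1 + 0.8913) = 0.5288.
Free chlorine required for 2.96 ppm HOCl: 2.96 / 0.5288 = 5.598 ppm.
FC to add: 5.598 − 0.3 = 5.298 mg/L as Cl₂.
Cl₂ equivalent: 5.298 mg/L × 136,000 L = 720.5 g.
Product at 69.0% available Cl: 720.5 / 0.69 = 1044 g.

1.04 kg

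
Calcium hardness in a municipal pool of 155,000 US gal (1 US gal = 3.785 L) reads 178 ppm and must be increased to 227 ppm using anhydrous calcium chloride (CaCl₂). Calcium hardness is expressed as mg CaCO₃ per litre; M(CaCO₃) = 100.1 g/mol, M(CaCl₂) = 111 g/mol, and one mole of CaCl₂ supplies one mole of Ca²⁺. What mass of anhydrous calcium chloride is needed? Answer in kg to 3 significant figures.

Volume: 155,000 US gal × 3.785 L/gal = 586,675 L.
Hardness to add: (227 − 178) = 49 mg/L as CaCO₃ × 586,675 L = 28,750 g as CaCO₃.
Moles of Ca²⁺ (1 mol Ca²⁺ ≡ 1 mol CaCO₃): 28,750 / 100.1 g/mol = 287.2 mol.
Mass of CaCl₂: 287.2 × 111 = 31,880 g.

31.9 kg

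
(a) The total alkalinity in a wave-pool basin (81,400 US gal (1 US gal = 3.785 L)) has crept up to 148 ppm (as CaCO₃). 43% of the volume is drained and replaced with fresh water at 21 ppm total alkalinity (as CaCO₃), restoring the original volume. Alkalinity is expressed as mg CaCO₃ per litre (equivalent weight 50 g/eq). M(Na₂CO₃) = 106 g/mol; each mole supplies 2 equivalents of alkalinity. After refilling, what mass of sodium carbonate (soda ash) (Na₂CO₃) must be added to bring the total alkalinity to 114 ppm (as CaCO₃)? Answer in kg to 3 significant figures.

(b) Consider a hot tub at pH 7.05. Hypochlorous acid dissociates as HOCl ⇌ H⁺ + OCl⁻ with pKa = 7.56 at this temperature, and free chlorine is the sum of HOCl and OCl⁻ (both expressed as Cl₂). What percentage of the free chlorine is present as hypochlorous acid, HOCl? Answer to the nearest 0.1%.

(a) 6.73 kg; (b) 76.4%

(a) Volume: 81,400 US gal × 3.785 L/gal = 308,099 L.
(a) After draining 43% and refilling: 148 × 0.57 + 21 × 0.43 = 93.39 ppm.
(a) Deficit to target: 114 − 93.39 = 20.61 mg/L.
(a) As CaCO₃: 20.61 mg/L × 308,099 L = 6350 g; ÷ 50 g/eq ÷ 2 = 63.5 mol Na₂CO₃.
(a) Mass: 63.5 × 106 = 6731 g.

(b) [OCl⁻]/[HOCl] = 10^(pH − pKa) = 10^(7.05 − 7.56) = 10^-0.51 = 0.309.
(b) Fraction as HOCl = 1 / (1 + 0.309) = 0.7639.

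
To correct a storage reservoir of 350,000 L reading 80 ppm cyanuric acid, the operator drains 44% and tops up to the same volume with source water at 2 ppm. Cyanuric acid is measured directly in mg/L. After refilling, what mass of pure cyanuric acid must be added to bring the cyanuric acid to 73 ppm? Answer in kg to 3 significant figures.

After draining 44% and refilling: 80 × 0.56 + 2 × 0.44 = 45.68 ppm.
Deficit to target: 73 − 45.68 = 27.32 mg/L.
Mass: 27.32 mg/L × 350,000 L = 9562 g cyanuric acid.

9.56 kg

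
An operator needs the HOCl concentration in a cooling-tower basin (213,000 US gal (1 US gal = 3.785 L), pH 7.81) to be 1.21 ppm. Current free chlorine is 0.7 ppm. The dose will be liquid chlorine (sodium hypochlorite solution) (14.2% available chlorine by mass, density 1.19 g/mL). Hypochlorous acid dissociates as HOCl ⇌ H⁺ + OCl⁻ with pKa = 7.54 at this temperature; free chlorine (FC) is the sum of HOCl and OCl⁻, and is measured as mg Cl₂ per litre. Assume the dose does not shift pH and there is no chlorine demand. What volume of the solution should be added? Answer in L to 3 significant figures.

13.2 L

Volume: 213,000 US gal × 3.785 L/gal = 806,205 L.
[OCl⁻]/[HOCl] = 10^(pH − pKa) = 10^(7.81 − 7.54) = 1.862; fraction as HOCl = 1/(1 + 1.862) = 0.3494.
Free chlorine required for 1.21 ppm HOCl: 1.21 / 0.3494 = 3.463 ppm.
FC to add: 3.463 − 0.7 = 2.763 mg/L as Cl₂.
Cl₂ equivalent: 2.763 mg/L × 806,205 L = 2228 g.
Product at 14.2% available Cl: 2228 / 0.142 = 15,690 g.
Volume: 15,690 g ÷ 1.19 g/mL = 13,180 mL.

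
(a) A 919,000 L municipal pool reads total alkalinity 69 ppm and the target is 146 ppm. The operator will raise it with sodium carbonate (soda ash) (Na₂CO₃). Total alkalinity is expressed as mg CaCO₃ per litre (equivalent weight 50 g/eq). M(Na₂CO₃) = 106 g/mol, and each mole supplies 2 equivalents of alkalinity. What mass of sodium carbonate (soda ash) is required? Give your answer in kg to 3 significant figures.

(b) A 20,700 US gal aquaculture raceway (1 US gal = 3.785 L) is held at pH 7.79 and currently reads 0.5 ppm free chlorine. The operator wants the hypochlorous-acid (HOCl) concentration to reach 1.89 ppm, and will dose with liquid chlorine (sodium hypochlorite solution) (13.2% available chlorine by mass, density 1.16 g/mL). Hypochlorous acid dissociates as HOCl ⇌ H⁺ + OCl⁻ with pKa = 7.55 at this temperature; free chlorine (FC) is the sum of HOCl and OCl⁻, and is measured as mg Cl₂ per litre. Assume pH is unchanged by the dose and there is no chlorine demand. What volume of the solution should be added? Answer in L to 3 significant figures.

(a) 75.0 kg; (b) 2.39 L

(a) Alkalinity to add: (146 − 69) = 77 mg/L as CaCO₃ × 919,000 L = 70,760 g as CaCO₃.
(a) Equivalents: 70,760 g ÷ 50 g/eq = 1415 eq.
(a) Each mole of Na₂CO₃ supplies 2 eq, so 1415 / 2 = 707.6 mol.
(a) Mass: 707.6 mol × 106 g/mol = 75,010 g.

(b) Volume: 20,700 US gal × 3.785 L/gal = 78,350 L.
(b) [OCl⁻]/[HOCl] = 10^(pH − pKa) = 10^(7.79 − 7.55) = 1.738; fraction as HOCl = 1/(1 + 1.738) = 0.3653.
(b) Free chlorine required for 1.89 ppm HOCl: 1.89 / 0.3653 = 5.174 ppm.
(b) FC to add: 5.174 − 0.5 = 4.674 mg/L as Cl₂.
(b) Cl₂ equivalent: 4.674 mg/L × 78,350 L = 366.2 g.
(b) Product at 13.2% available Cl: 366.2 / 0.132 = 2775 g.
(b) Volume: 2775 g ÷ 1.16 g/mL = 2392 mL.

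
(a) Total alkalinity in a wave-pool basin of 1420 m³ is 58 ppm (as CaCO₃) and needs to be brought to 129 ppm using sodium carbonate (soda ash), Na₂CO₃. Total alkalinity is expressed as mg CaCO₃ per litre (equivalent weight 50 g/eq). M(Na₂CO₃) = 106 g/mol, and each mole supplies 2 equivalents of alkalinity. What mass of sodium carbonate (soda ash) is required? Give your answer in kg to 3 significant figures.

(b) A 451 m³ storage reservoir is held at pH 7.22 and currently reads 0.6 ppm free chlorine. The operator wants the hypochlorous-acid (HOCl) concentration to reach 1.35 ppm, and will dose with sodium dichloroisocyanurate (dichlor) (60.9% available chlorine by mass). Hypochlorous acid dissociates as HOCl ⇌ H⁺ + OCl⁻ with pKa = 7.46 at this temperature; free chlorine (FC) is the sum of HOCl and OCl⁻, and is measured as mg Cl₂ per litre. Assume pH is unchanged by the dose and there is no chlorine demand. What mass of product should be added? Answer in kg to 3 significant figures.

(a) Volume: 1420 m³ = 1,420,000 L.
(a) Alkalinity to add: (129 − 58) = 71 mg/L as CaCO₃ × 1,420,000 L = 100,800 g as CaCO₃.
(a) Equivalents: 100,800 g ÷ 50 g/eq = 2016 eq.
(a) Each mole of Na₂CO₃ supplies 2 eq, so 2016 / 2 = 1008 mol.
(a) Mass: 1008 mol × 106 g/mol = 106,900 g.

(b) Volume: 451 m³ = 451,000 L.
(b) [OCl⁻]/[HOCl] = 10^(pH − pKa) = 10^(7.22 − 7.46) = 0.5754; fraction as HOCl = 1/(1 + 0.5754) = 0.6347.
(b) Free chlorine required for 1.35 ppm HOCl: 1.35 / 0.6347 = 2.127 ppm.
(b) FC to add: 2.127 − 0.6 = 1.527 mg/L as Cl₂.
(b) Cl₂ equivalent: 1.527 mg/L × 451,000 L = 688.6 g.
(b) Product at 60.9% available Cl: 688.6 / 0.609 = 1131 g.

(a) 107 kg; (b) 1.13 kg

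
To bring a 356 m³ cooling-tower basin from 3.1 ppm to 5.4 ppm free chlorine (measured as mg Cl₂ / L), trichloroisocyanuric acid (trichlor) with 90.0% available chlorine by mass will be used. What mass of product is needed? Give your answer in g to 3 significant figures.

910 g

Volume: 356 m³ = 356,000 L.
Chlorine deficit: 5.4 − 3.1 = 2.3 ppm = 2.3 mg/L as Cl₂.
Cl₂ equivalent needed: 2.3 mg/L × 356,000 L = 818,800 mg = 818.8 g.
Product at 90.0% available chlorine: 818.8 / 0.9 = 909.8 g.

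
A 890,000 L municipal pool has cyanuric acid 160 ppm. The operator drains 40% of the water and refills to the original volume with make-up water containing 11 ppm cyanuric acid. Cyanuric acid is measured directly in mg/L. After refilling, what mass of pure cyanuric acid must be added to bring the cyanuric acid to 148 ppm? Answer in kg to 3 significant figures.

42.4 kg

After draining 40% and refilling: 160 × 0.60 + 11 × 0.40 = 100.4 ppm.
Deficit to target: 148 − 100.4 = 47.6 mg/L.
Mass: 47.6 mg/L × 890,000 L = 42,360 g cyanuric acid.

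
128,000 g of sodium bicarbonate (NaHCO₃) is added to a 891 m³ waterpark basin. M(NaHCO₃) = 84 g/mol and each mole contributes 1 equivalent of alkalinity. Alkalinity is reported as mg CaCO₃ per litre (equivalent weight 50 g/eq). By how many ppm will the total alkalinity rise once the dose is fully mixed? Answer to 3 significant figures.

85.5 ppm

Volume: 891 m³ = 891,000 L.
Moles of NaHCO₃: 128,000 g ÷ 84 g/mol = 1524 mol → 1524 eq of alkalinity.
As CaCO₃: 1524 eq × 50 g/eq = 76,190 g.
Rise: 76,190 g / 891,000 L × 1000 = 85.51 mg/L.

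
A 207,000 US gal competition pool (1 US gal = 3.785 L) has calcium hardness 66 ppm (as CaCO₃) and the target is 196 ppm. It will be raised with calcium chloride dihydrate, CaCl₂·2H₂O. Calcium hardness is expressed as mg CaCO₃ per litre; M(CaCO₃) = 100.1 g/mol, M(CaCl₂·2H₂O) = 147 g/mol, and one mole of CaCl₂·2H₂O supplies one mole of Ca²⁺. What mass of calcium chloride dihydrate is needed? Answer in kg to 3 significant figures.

Volume: 207,000 US gal × 3.785 L/gal = 783,495 L.
Hardness to add: (196 − 66) = 130 mg/L as CaCO₃ × 783,495 L = 101,900 g as CaCO₃.
Moles of Ca²⁺ (1 mol Ca²⁺ ≡ 1 mol CaCO₃): 101,900 / 100.1 g/mol = 1018 mol.
Mass of CaCl₂·2H₂O: 1018 × 147 = 149,600 g.

150 kg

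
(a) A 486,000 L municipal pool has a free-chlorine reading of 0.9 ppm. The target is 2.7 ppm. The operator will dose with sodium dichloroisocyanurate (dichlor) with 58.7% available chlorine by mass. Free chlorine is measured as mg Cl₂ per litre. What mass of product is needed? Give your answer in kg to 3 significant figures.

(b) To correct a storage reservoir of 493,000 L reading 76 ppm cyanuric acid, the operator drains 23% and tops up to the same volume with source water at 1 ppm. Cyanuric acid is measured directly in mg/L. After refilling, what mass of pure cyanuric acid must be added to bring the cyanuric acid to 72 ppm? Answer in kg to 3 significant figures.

(a) Chlorine deficit: 2.7 − 0.9 = 1.8 ppm = 1.8 mg/L as Cl₂.
(a) Cl₂ equivalent needed: 1.8 mg/L × 486,000 L = 874,800 mg = 874.8 g.
(a) Product at 58.7% available chlorine: 874.8 / 0.587 = 1490 g.

(b) After draining 23% and refilling: 76 × 0.77 + 1 × 0.23 = 58.75 ppm.
(b) Deficit to target: 72 − 58.75 = 13.25 mg/L.
(b) Mass: 13.25 mg/L × 493,000 L = 6532 g cyanuric acid.

(a) 1.49 kg; (b) 6.53 kg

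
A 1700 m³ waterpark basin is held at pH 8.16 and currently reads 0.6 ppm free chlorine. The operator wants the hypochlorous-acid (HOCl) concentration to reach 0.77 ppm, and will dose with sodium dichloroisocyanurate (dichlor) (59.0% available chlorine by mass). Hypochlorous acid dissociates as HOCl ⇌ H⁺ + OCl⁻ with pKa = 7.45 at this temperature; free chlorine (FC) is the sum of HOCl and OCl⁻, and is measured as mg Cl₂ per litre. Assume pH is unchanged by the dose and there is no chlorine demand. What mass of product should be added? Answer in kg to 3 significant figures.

11.9 kg

Volume: 1700 m³ = 1,700,000 L.
[OCl⁻]/[HOCl] = 10^(pH − pKa) = 10^(8.16 − 7.45) = 5.129; fraction as HOCl = 1/(1 + 5.129) = 0.1632.
Free chlorine required for 0.77 ppm HOCl: 0.77 / 0.1632 = 4.719 ppm.
FC to add: 4.719 − 0.6 = 4.119 mg/L as Cl₂.
Cl₂ equivalent: 4.119 mg/L × 1,700,000 L = 7002 g.
Product at 59.0% available Cl: 7002 / 0.59 = 11,870 g.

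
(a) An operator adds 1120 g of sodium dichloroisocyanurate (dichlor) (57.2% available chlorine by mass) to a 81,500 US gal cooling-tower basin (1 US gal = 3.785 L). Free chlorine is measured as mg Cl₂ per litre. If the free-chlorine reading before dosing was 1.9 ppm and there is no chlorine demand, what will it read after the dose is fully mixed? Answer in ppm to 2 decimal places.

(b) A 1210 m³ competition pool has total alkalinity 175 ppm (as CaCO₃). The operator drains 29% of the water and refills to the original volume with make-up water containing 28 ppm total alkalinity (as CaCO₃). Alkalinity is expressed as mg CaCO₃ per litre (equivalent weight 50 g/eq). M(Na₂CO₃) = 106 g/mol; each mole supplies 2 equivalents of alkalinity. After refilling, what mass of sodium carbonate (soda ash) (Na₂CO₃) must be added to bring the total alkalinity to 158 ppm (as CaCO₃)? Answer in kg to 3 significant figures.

(a) 3.98 ppm; (b) 32.9 kg

(a) Volume: 81,500 US gal × 3.785 L/gal = 308,478 L.
(a) Available chlorine delivered: 1120 g × 0.572 = 640.6 g as Cl₂.
(a) Concentration rise: 640.6 g / 308,478 L = 2.077 mg/L = 2.08 ppm.
(a) Final FC: 1.9 + 2.08 = 3.98 ppm.

(b) Volume: 1210 m³ = 1,210,000 L.
(b) After draining 29% and refilling: 175 × 0.71 + 28 × 0.29 = 132.37 ppm.
(b) Deficit to target: 158 − 132.37 = 25.63 mg/L.
(b) As CaCO₃: 25.63 mg/L × 1,210,000 L = 31,010 g; ÷ 50 g/eq ÷ 2 = 310.1 mol Na₂CO₃.
(b) Mass: 310.1 × 106 = 32,870 g.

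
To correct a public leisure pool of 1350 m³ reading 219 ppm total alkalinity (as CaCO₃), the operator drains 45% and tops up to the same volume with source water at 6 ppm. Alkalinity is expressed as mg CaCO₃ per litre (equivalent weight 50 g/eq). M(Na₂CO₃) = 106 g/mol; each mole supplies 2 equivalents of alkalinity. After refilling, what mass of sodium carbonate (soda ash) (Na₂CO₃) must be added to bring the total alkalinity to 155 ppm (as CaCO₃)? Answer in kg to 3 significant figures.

45.6 kg

Volume: 1350 m³ = 1,350,000 L.
After draining 45% and refilling: 219 × 0.55 + 6 × 0.45 = 123.15 ppm.
Deficit to target: 155 − 123.15 = 31.85 mg/L.
As CaCO₃: 31.85 mg/L × 1,350,000 L = 43,000 g; ÷ 50 g/eq ÷ 2 = 430 mol Na₂CO₃.
Mass: 430 × 106 = 45,580 g.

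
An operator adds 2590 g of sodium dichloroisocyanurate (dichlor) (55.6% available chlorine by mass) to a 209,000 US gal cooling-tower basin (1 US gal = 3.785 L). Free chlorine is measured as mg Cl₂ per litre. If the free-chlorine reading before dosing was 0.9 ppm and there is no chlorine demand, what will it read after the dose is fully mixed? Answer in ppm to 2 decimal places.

2.72 ppm

Volume: 209,000 US gal × 3.785 L/gal = 791,065 L.
Available chlorine delivered: 2590 g × 0.556 = 1440 g as Cl₂.
Concentration rise: 1440 g / 791,065 L = 1.82 mg/L = 1.82 ppm.
Final FC: 0.9 + 1.82 = 2.72 ppm.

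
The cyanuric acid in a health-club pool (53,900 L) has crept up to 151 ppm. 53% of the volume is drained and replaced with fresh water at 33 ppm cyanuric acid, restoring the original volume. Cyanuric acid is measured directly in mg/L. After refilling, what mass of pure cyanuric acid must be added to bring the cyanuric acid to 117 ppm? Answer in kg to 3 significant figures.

After draining 53% and refilling: 151 × 0.47 + 33 × 0.53 = 88.46 ppm.
Deficit to target: 117 − 88.46 = 28.54 mg/L.
Mass: 28.54 mg/L × 53,900 L = 1538 g cyanuric acid.

1.54 kg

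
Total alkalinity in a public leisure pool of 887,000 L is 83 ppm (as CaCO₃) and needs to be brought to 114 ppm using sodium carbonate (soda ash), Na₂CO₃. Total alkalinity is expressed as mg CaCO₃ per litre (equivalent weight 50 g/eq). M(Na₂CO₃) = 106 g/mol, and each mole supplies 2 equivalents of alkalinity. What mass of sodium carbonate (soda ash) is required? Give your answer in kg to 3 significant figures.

29.1 kg

Alkalinity to add: (114 − 83) = 31 mg/L as CaCO₃ × 887,000 L = 27,500 g as CaCO₃.
Equivalents: 27,500 g ÷ 50 g/eq = 549.9 eq.
Each mole of Na₂CO₃ supplies 2 eq, so 549.9 / 2 = 275 mol.
Mass: 275 mol × 106 g/mol = 29,150 g.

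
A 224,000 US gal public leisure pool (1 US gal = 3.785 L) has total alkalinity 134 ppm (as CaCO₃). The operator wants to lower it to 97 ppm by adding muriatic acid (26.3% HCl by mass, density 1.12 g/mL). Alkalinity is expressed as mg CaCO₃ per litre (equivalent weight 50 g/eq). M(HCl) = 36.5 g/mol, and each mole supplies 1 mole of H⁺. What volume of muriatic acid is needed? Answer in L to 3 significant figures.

Volume: 224,000 US gal × 3.785 L/gal = 847,840 L.
Alkalinity to neutralize: (134 − 97) = 37 mg/L as CaCO₃ × 847,840 L = 31,370 g as CaCO₃.
Equivalents of H⁺ required: 31,370 ÷ 50 g/eq = 627.4 eq = 627.4 mol HCl.
Mass of HCl: 627.4 × 36.5 = 22,900 g.
Mass of 26.3% solution: 22,900 / 0.263 = 87,070 g.
Volume: 87,070 g ÷ 1.12 g/mL = 77,740 mL.

77.7 L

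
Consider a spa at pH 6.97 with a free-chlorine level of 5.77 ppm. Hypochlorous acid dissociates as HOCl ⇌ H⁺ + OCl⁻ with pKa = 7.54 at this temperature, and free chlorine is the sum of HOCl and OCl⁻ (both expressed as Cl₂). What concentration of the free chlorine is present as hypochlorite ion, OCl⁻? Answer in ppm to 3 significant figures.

[OCl⁻]/[HOCl] = 10^(pH − pKa) = 10^(6.97 − 7.54) = 10^-0.57 = 0.2692.
Fraction as HOCl = 1 / (1 + 0.2692) = 0.7879.
OCl⁻ = (1 − 0.7879) × 5.77 ppm = 1.224 ppm.

1.22 ppm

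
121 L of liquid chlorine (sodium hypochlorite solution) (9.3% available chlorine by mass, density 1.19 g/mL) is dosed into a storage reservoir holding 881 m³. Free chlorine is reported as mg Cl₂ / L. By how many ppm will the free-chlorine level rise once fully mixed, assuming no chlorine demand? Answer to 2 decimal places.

Volume: 881 m³ = 881,000 L.
Mass of solution: 121 L × 1000 mL/L × 1.19 g/mL = 144,000 g.
Available chlorine delivered: 144,000 g × 0.093 = 13,390 g as Cl₂.
Concentration rise: 13,390 g / 881,000 L = 15.2 mg/L = 15.20 ppm.

15.20 ppm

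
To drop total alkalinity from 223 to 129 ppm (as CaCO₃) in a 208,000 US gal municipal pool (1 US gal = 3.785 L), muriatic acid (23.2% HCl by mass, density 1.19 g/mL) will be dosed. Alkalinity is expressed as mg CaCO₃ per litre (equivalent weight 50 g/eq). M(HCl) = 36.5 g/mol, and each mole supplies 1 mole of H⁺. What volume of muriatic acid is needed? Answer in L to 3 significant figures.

Volume: 208,000 US gal × 3.785 L/gal = 787,280 L.
Alkalinity to neutralize: (223 − 129) = 94 mg/L as CaCO₃ × 787,280 L = 74,000 g as CaCO₃.
Equivalents of H⁺ required: 74,000 ÷ 50 g/eq = 1480 eq = 1480 mol HCl.
Mass of HCl: 1480 × 36.5 = 54,020 g.
Mass of 23.2% solution: 54,020 / 0.232 = 232,900 g.
Volume: 232,900 g ÷ 1.19 g/mL = 195,700 mL.

196 L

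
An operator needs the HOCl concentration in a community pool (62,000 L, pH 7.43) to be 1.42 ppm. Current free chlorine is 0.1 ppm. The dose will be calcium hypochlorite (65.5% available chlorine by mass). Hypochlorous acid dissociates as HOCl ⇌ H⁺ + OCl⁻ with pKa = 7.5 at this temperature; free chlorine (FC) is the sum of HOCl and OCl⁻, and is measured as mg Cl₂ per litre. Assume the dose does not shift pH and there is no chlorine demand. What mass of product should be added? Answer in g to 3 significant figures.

[OCl⁻]/[HOCl] = 10^(pH − pKa) = 10^(7.43 − 7.5) = 0.8511; fraction as HOCl = 1/(1 + 0.8511) = 0.5402.
Free chlorine required for 1.42 ppm HOCl: 1.42 / 0.5402 = 2.629 ppm.
FC to add: 2.629 − 0.1 = 2.529 mg/L as Cl₂.
Cl₂ equivalent: 2.529 mg/L × 62,000 L = 156.8 g.
Product at 65.5% available Cl: 156.8 / 0.655 = 239.3 g.

239 g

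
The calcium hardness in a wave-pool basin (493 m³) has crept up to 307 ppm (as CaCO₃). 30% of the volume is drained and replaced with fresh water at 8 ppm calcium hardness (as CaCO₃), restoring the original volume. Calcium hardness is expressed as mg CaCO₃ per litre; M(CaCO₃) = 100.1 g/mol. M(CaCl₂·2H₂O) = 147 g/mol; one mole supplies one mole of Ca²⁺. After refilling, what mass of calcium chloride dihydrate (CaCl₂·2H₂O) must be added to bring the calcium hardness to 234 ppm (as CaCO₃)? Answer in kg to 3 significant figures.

12.1 kg

Volume: 493 m³ = 493,000 L.
After draining 30% and refilling: 307 × 0.70 + 8 × 0.30 = 217.3 ppm.
Deficit to target: 234 − 217.3 = 16.7 mg/L.
As CaCO₃: 16.7 mg/L × 493,000 L = 8233 g; ÷ 100.1 = 82.25 mol Ca²⁺.
Mass: 82.25 × 147 = 12,090 g.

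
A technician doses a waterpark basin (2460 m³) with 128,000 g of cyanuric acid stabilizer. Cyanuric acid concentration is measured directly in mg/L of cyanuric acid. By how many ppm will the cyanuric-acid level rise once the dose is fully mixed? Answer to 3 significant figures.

52.0 ppm

Volume: 2460 m³ = 2,460,000 L.
Rise: 128,000 g / 2,460,000 L × 1000 = 52.03 mg/L.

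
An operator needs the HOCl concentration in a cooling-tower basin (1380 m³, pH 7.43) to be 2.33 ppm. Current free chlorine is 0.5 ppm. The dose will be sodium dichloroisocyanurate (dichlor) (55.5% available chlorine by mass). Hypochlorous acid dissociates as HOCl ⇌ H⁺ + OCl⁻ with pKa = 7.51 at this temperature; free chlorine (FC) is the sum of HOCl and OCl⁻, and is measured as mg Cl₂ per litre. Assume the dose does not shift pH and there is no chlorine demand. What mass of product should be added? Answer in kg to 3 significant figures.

9.37 kg

Volume: 1380 m³ = 1,380,000 L.
[OCl⁻]/[HOCl] = 10^(pH − pKa) = 10^(7.43 − 7.51) = 0.8318; fraction as HOCl = 1/(1 + 0.8318) = 0.5459.
Free chlorine required for 2.33 ppm HOCl: 2.33 / 0.5459 = 4.268 ppm.
FC to add: 4.268 − 0.5 = 3.768 mg/L as Cl₂.
Cl₂ equivalent: 3.768 mg/L × 1,380,000 L = 5200 g.
Product at 55.5% available Cl: 5200 / 0.555 = 9369 g.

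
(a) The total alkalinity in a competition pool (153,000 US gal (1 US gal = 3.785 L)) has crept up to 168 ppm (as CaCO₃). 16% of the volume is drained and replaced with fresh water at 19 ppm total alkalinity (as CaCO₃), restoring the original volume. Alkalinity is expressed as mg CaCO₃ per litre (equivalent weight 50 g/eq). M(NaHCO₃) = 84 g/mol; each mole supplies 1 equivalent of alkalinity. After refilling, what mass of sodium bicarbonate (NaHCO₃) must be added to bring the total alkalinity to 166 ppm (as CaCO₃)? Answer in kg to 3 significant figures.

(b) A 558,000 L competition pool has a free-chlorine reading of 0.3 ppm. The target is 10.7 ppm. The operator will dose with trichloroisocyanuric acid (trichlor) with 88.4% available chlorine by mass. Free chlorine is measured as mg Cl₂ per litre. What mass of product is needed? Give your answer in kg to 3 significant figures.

(a) 21.2 kg; (b) 6.56 kg

(a) Volume: 153,000 US gal × 3.785 L/gal = 579,105 L.
(a) After draining 16% and refilling: 168 × 0.84 + 19 × 0.16 = 144.16 ppm.
(a) Deficit to target: 166 − 144.16 = 21.84 mg/L.
(a) As CaCO₃: 21.84 mg/L × 579,105 L = 12,650 g; ÷ 50 g/eq ÷ 1 = 253 mol NaHCO₃.
(a) Mass: 253 × 84 = 21,250 g.

(b) Chlorine deficit: 10.7 − 0.3 = 10.4 ppm = 10.4 mg/L as Cl₂.
(b) Cl₂ equivalent needed: 10.4 mg/L × 558,000 L = 5,803,000 mg = 5803 g.
(b) Product at 88.4% available chlorine: 5803 / 0.884 = 6565 g.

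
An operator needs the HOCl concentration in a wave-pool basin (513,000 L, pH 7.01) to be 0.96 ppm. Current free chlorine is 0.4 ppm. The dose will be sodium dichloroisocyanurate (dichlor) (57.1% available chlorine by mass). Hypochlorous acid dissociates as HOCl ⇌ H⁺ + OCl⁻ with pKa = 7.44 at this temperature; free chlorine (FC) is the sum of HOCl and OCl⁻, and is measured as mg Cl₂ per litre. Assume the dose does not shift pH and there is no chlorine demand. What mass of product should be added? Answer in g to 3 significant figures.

824 g

[OCl⁻]/[HOCl] = 10^(pH − pKa) = 10^(7.01 − 7.44) = 0.3715; fraction as HOCl = 1/(1 + 0.3715) = 0.7291.
Free chlorine required for 0.96 ppm HOCl: 0.96 / 0.7291 = 1.317 ppm.
FC to add: 1.317 − 0.4 = 0.9167 mg/L as Cl₂.
Cl₂ equivalent: 0.9167 mg/L × 513,000 L = 470.3 g.
Product at 57.1% available Cl: 470.3 / 0.571 = 823.6 g.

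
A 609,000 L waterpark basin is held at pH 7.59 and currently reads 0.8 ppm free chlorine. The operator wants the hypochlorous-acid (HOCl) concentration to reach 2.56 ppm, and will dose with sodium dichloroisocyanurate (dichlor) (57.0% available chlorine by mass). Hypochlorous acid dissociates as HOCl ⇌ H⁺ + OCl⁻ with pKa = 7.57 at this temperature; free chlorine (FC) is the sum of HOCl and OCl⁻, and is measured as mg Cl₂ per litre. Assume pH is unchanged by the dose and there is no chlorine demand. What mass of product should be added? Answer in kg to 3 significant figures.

[OCl⁻]/[HOCl] = 10^(pH − pKa) = 10^(7.59 − 7.57) = 1.047; fraction as HOCl = 1/(1 + 1.047) = 0.4885.
Free chlorine required for 2.56 ppm HOCl: 2.56 / 0.4885 = 5.241 ppm.
FC to add: 5.241 − 0.8 = 4.441 mg/L as Cl₂.
Cl₂ equivalent: 4.441 mg/L × 609,000 L = 2704 g.
Product at 57.0% available Cl: 2704 / 0.57 = 4744 g.

4.74 kg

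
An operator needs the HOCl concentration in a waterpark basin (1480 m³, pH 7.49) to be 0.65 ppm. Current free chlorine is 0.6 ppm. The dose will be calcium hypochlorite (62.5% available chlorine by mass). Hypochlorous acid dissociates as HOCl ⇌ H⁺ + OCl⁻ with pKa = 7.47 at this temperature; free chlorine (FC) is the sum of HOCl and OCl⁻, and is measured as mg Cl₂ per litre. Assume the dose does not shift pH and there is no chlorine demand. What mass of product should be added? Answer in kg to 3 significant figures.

Volume: 1480 m³ = 1,480,000 L.
[OCl⁻]/[HOCl] = 10^(pH − pKa) = 10^(7.49 − 7.47) = 1.047; fraction as HOCl = 1/(1 + 1.047) = 0.4885.
Free chlorine required for 0.65 ppm HOCl: 0.65 / 0.4885 = 1.331 ppm.
FC to add: 1.331 − 0.6 = 0.7306 mg/L as Cl₂.
Cl₂ equivalent: 0.7306 mg/L × 1,480,000 L = 1081 g.
Product at 62.5% available Cl: 1081 / 0.625 = 1730 g.

1.73 kg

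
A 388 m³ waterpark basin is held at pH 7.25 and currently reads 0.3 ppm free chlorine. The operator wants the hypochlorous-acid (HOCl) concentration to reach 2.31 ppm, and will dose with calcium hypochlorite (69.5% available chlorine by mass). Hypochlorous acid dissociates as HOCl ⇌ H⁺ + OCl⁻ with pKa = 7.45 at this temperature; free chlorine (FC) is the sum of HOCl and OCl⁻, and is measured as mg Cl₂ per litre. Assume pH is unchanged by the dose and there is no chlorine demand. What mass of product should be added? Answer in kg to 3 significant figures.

1.94 kg

Volume: 388 m³ = 388,000 L.
[OCl⁻]/[HOCl] = 10^(pH − pKa) = 10^(7.25 − 7.45) = 0.631; fraction as HOCl = 1/(1 + 0.631) = 0.6131.
Free chlorine required for 2.31 ppm HOCl: 2.31 / 0.6131 = 3.768 ppm.
FC to add: 3.768 − 0.3 = 3.468 mg/L as Cl₂.
Cl₂ equivalent: 3.468 mg/L × 388,000 L = 1345 g.
Product at 69.5% available Cl: 1345 / 0.695 = 1936 g.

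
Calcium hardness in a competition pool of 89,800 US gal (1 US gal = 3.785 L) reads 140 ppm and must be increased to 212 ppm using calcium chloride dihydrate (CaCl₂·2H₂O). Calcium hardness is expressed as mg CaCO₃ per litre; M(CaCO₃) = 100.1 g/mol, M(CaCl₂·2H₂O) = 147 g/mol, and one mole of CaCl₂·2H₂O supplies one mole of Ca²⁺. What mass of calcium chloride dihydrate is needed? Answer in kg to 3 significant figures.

35.9 kg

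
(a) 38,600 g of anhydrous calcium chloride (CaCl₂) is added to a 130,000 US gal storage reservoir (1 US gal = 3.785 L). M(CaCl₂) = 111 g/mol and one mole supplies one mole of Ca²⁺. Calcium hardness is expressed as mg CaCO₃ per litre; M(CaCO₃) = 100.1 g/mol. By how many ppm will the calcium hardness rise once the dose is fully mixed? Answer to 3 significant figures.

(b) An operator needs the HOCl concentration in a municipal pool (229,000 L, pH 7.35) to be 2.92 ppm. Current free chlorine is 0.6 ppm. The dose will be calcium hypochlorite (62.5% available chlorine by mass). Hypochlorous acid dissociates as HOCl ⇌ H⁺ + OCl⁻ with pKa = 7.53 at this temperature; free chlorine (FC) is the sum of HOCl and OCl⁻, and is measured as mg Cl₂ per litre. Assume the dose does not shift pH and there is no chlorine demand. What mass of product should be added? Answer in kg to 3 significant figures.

(a) Volume: 130,000 US gal × 3.785 L/gal = 492,050 L.
(a) Moles of Ca²⁺: 38,600 g ÷ 111 g/mol = 347.7 mol.
(a) As CaCO₃: 347.7 mol × 100.1 g/mol = 34,810 g.
(a) Rise: 34,810 g / 492,050 L × 1000 = 70.74 mg/L.

(b) [OCl⁻]/[HOCl] = 10^(pH − pKa) = 10^(7.35 − 7.53) = 0.6607; fraction as HOCl = 1/(1 + 0.6607) = 0.6022.
(b) Free chlorine required for 2.92 ppm HOCl: 2.92 / 0.6022 = 4.849 ppm.
(b) FC to add: 4.849 − 0.6 = 4.249 mg/L as Cl₂.
(b) Cl₂ equivalent: 4.249 mg/L × 229,000 L = 973.1 g.
(b) Product at 62.5% available Cl: 973.1 / 0.625 = 1557 g.

(a) 70.7 ppm; (b) 1.56 kg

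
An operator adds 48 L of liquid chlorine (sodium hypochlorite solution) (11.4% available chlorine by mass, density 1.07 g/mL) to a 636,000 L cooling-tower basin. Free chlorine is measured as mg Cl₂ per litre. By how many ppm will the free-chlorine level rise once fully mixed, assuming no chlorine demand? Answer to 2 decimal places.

Mass of solution: 48 L × 1000 mL/L × 1.07 g/mL = 51,360 g.
Available chlorine delivered: 51,360 g × 0.114 = 5855 g as Cl₂.
Concentration rise: 5855 g / 636,000 L = 9.206 mg/L = 9.21 ppm.

9.21 ppm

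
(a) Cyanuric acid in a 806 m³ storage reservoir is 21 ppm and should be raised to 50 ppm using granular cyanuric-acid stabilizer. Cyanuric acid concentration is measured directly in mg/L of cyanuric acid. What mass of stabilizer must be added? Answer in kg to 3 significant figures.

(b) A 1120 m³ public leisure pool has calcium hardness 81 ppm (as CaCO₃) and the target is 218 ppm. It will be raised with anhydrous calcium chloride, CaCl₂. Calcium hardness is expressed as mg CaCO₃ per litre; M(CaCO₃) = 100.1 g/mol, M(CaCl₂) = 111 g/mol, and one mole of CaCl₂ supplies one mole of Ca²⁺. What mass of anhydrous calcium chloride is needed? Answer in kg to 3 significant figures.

(a) 23.4 kg; (b) 170 kg

(a) Volume: 806 m³ = 806,000 L.
(a) CYA to add: (50 − 21) = 29 mg/L × 806,000 L = 23,370 g cyanuric acid.

(b) Volume: 1120 m³ = 1,120,000 L.
(b) Hardness to add: (218 − 81) = 137 mg/L as CaCO₃ × 1,120,000 L = 153,400 g as CaCO₃.
(b) Moles of Ca²⁺ (1 mol Ca²⁺ ≡ 1 mol CaCO₃): 153,400 / 100.1 g/mol = 1533 mol.
(b) Mass of CaCl₂: 1533 × 111 = 170,100 g.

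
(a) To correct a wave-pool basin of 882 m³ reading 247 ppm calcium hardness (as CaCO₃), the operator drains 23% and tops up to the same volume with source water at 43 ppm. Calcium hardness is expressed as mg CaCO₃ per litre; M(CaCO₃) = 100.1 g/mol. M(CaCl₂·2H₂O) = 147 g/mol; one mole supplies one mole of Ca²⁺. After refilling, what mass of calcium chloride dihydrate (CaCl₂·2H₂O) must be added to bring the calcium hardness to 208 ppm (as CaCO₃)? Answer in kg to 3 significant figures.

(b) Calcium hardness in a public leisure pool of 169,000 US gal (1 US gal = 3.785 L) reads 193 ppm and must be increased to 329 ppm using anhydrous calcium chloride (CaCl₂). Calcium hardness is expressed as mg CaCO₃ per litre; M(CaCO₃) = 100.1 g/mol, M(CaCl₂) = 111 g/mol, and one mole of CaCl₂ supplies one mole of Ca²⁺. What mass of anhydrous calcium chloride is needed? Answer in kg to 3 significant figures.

(a) Volume: 882 m³ = 882,000 L.
(a) After draining 23% and refilling: 247 × 0.77 + 43 × 0.23 = 200.08 ppm.
(a) Deficit to target: 208 − 200.08 = 7.92 mg/L.
(a) As CaCO₃: 7.92 mg/L × 882,000 L = 6985 g; ÷ 100.1 = 69.78 mol Ca²⁺.
(a) Mass: 69.78 × 147 = 10,260 g.

(b) Volume: 169,000 US gal × 3.785 L/gal = 639,665 L.
(b) Hardness to add: (329 − 193) = 136 mg/L as CaCO₃ × 639,665 L = 86,990 g as CaCO₃.
(b) Moles of Ca²⁺ (1 mol Ca²⁺ ≡ 1 mol CaCO₃): 86,990 / 100.1 g/mol = 869.1 mol.
(b) Mass of CaCl₂: 869.1 × 111 = 96,470 g.

(a) 10.3 kg; (b) 96.5 kg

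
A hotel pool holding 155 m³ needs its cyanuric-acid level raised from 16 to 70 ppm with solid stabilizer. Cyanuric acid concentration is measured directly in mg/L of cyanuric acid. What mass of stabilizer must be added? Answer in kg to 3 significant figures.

8.37 kg

Volume: 155 m³ = 155,000 L.
CYA to add: (70 − 16) = 54 mg/L × 155,000 L = 8370 g cyanuric acid.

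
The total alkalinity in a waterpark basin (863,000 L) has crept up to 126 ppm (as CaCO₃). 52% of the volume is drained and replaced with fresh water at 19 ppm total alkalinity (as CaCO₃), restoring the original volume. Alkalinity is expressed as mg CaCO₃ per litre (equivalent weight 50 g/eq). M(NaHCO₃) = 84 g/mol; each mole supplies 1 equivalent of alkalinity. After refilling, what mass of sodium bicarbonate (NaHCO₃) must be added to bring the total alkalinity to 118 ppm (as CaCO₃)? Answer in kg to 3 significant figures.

69.1 kg

After draining 52% and refilling: 126 × 0.48 + 19 × 0.52 = 70.36 ppm.
Deficit to target: 118 − 70.36 = 47.64 mg/L.
As CaCO₃: 47.64 mg/L × 863,000 L = 41,110 g; ÷ 50 g/eq ÷ 1 = 822.3 mol NaHCO₃.
Mass: 822.3 × 84 = 69,070 g.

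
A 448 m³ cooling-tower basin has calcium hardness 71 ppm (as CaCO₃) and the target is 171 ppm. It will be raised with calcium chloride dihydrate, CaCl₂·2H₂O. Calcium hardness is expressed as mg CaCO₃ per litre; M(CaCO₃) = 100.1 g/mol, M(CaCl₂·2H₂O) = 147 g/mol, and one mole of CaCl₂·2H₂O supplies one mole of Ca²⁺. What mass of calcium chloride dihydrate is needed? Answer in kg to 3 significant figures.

65.8 kg

Volume: 448 m³ = 448,000 L.
Hardness to add: (171 − 71) = 100 mg/L as CaCO₃ × 448,000 L = 44,800 g as CaCO₃.
Moles of Ca²⁺ (1 mol Ca²⁺ ≡ 1 mol CaCO₃): 44,800 / 100.1 g/mol = 447.6 mol.
Mass of CaCl₂·2H₂O: 447.6 × 147 = 65,790 g.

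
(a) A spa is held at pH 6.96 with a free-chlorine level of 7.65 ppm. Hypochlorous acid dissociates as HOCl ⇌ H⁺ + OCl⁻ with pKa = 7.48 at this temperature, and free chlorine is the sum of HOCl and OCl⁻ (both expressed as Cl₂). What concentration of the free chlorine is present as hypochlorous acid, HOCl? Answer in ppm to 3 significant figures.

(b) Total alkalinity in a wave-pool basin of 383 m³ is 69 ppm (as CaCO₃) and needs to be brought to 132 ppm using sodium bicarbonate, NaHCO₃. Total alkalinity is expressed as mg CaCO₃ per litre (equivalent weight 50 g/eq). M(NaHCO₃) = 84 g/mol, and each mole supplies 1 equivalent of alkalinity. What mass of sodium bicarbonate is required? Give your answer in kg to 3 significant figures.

(a) 5.88 ppm; (b) 40.5 kg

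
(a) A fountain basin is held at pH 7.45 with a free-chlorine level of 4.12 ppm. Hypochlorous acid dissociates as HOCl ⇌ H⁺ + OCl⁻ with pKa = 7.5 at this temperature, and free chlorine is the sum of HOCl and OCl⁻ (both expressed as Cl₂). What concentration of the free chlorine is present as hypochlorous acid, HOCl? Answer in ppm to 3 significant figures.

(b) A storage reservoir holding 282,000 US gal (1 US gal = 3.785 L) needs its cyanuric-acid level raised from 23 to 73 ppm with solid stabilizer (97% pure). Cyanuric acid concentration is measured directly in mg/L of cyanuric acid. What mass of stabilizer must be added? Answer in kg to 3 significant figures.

(a) [OCl⁻]/[HOCl] = 10^(pH − pKa) = 10^(7.45 − 7.5) = 10^-0.05 = 0.8913.
(a) Fraction as HOCl = 1 / (1 + 0.8913) = 0.5288.
(a) HOCl = 0.5288 × 4.12 ppm = 2.178 ppm.

(b) Volume: 282,000 US gal × 3.785 L/gal = 1,067,370 L.
(b) CYA to add: (73 − 23) = 50 mg/L × 1,067,370 L = 53,370 g cyanuric acid.
(b) At 97% purity: 53,370 / 0.97 = 55,020 g product.

(a) 2.18 ppm; (b) 55.0 kg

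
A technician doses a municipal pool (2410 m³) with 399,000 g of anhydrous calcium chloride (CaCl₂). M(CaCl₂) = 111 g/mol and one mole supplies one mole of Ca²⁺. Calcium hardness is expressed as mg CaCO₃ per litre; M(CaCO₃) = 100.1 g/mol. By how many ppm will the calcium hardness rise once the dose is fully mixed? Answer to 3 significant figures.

149 ppm

Volume: 2410 m³ = 2,410,000 L.
Moles of Ca²⁺: 399,000 g ÷ 111 g/mol = 3595 mol.
As CaCO₃: 3595 mol × 100.1 g/mol = 359,800 g.
Rise: 359,800 g / 2,410,000 L × 1000 = 149.3 mg/L.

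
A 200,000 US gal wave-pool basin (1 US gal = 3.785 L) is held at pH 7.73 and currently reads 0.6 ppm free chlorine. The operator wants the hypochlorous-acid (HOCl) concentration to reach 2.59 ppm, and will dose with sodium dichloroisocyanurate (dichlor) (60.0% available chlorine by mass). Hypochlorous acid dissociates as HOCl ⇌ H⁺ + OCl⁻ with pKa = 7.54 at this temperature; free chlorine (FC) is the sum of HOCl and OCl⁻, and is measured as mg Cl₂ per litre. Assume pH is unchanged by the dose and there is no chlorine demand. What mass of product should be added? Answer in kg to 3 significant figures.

7.57 kg

Volume: 200,000 US gal × 3.785 L/gal = 757,000 L.
[OCl⁻]/[HOCl] = 10^(pH − pKa) = 10^(7.73 − 7.54) = 1.549; fraction as HOCl = 1/(1 + 1.549) = 0.3923.
Free chlorine required for 2.59 ppm HOCl: 2.59 / 0.3923 = 6.601 ppm.
FC to add: 6.601 − 0.6 = 6.001 mg/L as Cl₂.
Cl₂ equivalent: 6.001 mg/L × 757,000 L = 4543 g.
Product at 60.0% available Cl: 4543 / 0.6 = 7572 g.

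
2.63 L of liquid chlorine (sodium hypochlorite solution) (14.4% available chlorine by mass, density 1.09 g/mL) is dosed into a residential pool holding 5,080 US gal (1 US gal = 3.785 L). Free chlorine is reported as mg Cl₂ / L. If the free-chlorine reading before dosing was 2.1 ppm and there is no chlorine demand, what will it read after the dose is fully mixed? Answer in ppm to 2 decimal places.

23.57 ppm

Volume: 5,080 US gal × 3.785 L/gal = 19,228 L.
Mass of solution: 2.63 L × 1000 mL/L × 1.09 g/mL = 2867 g.
Available chlorine delivered: 2867 g × 0.144 = 412.8 g as Cl₂.
Concentration rise: 412.8 g / 19,228 L = 21.47 mg/L = 21.47 ppm.
Final FC: 2.1 + 21.47 = 23.57 ppm.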